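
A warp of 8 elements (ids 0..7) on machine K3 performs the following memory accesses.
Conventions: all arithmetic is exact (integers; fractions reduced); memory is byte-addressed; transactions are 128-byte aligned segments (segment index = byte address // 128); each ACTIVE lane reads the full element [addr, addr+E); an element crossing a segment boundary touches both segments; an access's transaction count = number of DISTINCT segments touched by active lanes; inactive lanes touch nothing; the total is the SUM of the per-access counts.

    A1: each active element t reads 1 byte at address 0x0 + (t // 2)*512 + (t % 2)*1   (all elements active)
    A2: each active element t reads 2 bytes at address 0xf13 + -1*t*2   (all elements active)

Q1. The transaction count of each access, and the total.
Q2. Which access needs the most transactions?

A1: 4 transactions
A2: 1 transaction

Answer: 4,1; total 5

Answer: A1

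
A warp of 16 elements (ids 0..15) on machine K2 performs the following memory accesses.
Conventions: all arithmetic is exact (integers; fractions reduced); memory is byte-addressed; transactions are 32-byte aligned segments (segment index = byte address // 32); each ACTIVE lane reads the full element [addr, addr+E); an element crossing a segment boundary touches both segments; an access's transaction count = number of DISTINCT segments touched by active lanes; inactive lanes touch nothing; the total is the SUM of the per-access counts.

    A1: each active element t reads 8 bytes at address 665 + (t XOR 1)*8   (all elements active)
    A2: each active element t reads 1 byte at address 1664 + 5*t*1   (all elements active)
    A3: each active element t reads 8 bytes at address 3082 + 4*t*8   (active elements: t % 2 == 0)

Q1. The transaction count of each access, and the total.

A1: 5 transactions
A2: 3 transactions
A3: 8 transactions

Answer: 5,3,8; total 16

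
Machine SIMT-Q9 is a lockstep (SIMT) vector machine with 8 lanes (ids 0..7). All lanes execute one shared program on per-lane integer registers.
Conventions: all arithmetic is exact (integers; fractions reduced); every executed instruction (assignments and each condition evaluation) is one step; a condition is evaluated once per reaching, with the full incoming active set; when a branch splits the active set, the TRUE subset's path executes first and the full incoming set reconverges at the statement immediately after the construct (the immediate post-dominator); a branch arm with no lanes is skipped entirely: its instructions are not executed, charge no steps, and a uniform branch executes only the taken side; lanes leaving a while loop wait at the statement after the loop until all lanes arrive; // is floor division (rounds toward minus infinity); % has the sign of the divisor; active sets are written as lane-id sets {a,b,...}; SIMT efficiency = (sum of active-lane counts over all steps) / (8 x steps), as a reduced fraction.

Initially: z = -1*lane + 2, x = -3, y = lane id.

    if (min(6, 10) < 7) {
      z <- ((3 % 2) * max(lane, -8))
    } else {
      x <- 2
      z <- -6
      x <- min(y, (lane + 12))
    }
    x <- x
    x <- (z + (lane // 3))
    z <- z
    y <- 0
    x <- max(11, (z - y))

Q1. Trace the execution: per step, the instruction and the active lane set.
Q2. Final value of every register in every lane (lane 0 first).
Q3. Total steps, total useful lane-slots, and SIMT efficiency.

step 0: eval (min(6, 10) < 7)        {0,1,2,3,4,5,6,7}
step 1: z <- ((3 % 2) * max(lane, -8)) {0,1,2,3,4,5,6,7}
step 2: x <- x                       {0,1,2,3,4,5,6,7}
step 3: x <- (z + (lane // 3))       {0,1,2,3,4,5,6,7}
step 4: z <- z                       {0,1,2,3,4,5,6,7}
step 5: y <- 0                       {0,1,2,3,4,5,6,7}
step 6: x <- max(11, (z - y))        {0,1,2,3,4,5,6,7}

Answer: 7 steps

z: 0,1,2,3,4,5,6,7
x: 11,11,11,11,11,11,11,11
y: 0,0,0,0,0,0,0,0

steps = 7; useful = 56; efficiency = 56/56 = 1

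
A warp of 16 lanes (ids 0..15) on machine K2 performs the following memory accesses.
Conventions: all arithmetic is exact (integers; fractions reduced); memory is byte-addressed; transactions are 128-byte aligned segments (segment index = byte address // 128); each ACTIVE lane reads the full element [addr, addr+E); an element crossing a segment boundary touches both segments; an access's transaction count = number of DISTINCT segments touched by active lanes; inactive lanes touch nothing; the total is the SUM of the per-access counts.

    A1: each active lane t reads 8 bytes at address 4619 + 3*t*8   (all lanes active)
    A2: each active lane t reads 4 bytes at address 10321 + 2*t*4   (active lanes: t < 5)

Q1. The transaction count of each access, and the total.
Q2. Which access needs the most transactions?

A1: 3 transactions
A2: 1 transaction

Answer: 3,1; total 4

Answer: A1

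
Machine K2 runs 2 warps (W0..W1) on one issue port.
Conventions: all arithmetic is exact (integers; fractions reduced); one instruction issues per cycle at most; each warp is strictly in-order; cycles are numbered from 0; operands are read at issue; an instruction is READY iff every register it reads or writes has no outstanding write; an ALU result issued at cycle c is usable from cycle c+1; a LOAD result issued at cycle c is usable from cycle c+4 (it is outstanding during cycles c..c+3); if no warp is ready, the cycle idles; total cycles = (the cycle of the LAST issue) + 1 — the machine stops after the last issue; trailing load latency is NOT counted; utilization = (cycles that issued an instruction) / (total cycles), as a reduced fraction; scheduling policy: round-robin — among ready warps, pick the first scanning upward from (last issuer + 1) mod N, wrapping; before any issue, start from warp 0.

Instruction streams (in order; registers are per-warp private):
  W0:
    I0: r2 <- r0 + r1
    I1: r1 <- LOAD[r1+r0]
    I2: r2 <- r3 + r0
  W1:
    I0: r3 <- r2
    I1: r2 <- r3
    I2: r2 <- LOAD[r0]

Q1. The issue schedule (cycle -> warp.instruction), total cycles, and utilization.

cycle 0: W0.I0
cycle 1: W1.I0
cycle 2: W0.I1
cycle 3: W1.I1
cycle 4: W0.I2
cycle 5: W1.I2

Answer: 6 cycles, utilization 1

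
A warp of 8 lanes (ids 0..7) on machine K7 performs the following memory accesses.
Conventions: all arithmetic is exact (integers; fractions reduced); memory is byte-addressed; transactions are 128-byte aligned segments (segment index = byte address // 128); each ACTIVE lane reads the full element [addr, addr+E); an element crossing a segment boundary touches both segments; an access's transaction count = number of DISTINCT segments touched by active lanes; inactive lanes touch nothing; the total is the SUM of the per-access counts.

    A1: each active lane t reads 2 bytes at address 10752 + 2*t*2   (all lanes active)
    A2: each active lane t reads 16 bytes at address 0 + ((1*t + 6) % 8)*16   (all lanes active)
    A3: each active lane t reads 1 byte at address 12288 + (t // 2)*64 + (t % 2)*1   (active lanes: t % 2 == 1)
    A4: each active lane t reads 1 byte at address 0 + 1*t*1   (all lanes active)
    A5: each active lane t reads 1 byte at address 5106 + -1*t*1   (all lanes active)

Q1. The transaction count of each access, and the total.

A1: 1 transaction
A2: 1 transaction
A3: 2 transactions
A4: 1 transaction
A5: 1 transaction

Answer: 1,1,2,1,1; total 6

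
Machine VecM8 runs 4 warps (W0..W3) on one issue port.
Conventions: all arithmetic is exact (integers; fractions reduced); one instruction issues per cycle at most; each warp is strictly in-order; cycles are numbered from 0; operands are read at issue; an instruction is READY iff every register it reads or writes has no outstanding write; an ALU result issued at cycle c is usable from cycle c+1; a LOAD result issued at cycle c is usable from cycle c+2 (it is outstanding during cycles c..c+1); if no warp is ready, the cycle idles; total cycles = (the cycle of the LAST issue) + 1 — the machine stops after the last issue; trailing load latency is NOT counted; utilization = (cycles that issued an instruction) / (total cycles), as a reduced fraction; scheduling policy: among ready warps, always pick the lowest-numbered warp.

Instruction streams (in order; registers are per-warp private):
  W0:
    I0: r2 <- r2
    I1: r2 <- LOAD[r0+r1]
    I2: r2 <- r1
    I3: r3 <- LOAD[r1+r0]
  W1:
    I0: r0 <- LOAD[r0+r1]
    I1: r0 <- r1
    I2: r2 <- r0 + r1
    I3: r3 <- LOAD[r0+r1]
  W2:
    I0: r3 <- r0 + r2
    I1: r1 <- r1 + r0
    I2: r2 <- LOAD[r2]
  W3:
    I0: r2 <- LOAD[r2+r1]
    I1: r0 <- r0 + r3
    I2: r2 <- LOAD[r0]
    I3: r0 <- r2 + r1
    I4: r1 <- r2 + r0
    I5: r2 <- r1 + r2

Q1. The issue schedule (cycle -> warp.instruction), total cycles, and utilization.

cycle 0: W0.I0
cycle 1: W0.I1
cycle 2: W1.I0
cycle 3: W0.I2
cycle 4: W0.I3
cycle 5: W1.I1
cycle 6: W1.I2
cycle 7: W1.I3
cycle 8: W2.I0
cycle 9: W2.I1
cycle 10: W2.I2
cycle 11: W3.I0
cycle 12: W3.I1
cycle 13: W3.I2
cycle 14: idle
cycle 15: W3.I3
cycle 16: W3.I4
cycle 17: W3.I5

Answer: 18 cycles, utilization 17/18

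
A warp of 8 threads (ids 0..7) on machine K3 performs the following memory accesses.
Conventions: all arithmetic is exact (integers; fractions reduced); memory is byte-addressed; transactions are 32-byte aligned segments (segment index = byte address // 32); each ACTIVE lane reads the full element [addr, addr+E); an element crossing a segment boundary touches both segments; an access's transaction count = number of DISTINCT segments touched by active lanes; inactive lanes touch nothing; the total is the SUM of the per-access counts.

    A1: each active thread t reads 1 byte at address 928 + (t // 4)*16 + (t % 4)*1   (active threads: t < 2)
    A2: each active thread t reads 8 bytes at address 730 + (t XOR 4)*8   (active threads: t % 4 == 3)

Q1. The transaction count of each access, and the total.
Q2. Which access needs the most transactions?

A1: 1 transaction
A2: 2 transactions

Answer: 1,2; total 3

Answer: A2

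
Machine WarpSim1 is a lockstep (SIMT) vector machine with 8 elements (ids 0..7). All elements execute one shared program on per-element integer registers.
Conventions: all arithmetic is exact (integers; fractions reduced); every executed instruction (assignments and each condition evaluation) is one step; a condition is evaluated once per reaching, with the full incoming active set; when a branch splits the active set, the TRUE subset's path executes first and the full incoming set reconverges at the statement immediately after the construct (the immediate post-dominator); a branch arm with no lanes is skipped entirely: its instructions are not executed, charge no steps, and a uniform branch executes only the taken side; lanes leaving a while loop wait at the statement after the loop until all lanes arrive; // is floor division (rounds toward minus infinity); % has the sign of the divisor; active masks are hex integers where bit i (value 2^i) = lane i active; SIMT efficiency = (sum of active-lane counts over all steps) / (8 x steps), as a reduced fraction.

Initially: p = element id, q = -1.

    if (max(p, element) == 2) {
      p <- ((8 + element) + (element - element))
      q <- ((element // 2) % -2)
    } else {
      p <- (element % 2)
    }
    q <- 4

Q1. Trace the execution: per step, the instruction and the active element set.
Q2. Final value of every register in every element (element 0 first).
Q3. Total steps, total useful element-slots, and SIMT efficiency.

step 0: eval (max(p, element) == 2)  0xff
step 1: p <- ((8 + element) + (element - element)) 0x04
step 2: q <- ((element // 2) % -2)   0x04
step 3: p <- (element % 2)           0xfb
step 4: q <- 4                       0xff

Answer: 5 steps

p: 0,1,10,1,0,1,0,1
q: 4,4,4,4,4,4,4,4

steps = 5; useful = 25; efficiency = 25/40 = 5/8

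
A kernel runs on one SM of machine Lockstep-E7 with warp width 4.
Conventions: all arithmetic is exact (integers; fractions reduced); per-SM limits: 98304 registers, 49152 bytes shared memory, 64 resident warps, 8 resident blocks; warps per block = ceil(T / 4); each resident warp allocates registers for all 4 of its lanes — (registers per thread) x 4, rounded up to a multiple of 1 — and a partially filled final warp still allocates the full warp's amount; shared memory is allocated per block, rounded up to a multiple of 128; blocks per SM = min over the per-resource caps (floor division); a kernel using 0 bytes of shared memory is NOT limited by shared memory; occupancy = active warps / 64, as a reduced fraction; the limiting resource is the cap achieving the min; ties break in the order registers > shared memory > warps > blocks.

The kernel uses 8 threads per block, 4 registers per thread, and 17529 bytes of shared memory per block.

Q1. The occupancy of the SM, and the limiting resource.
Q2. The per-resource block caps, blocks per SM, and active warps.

Answer: occupancy 1/16, limited by shared memory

registers: 3072 blocks
shared memory: 2 blocks
warps: 32 blocks
blocks: 8 blocks

Answer: 2 blocks, 4 active warps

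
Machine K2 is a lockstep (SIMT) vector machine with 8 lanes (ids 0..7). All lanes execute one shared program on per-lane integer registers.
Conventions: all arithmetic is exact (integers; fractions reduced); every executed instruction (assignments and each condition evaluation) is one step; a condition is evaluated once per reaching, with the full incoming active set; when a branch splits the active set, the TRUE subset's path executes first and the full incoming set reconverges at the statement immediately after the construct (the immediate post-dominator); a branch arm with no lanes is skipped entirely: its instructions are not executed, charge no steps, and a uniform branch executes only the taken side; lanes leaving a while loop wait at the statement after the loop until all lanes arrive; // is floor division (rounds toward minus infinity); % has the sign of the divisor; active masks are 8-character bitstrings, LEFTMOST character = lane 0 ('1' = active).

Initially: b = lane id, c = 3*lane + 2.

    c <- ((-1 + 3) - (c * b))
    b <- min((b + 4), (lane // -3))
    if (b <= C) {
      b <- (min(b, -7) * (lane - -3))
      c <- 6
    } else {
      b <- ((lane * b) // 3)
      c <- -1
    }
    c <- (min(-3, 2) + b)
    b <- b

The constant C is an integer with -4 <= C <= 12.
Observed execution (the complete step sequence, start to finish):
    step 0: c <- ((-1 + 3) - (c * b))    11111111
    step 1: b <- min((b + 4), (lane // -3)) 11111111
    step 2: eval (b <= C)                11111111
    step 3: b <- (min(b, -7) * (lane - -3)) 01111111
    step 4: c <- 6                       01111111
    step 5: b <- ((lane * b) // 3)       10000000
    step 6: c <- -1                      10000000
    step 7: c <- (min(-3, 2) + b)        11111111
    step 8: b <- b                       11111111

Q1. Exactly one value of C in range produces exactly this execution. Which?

Answer: C = -1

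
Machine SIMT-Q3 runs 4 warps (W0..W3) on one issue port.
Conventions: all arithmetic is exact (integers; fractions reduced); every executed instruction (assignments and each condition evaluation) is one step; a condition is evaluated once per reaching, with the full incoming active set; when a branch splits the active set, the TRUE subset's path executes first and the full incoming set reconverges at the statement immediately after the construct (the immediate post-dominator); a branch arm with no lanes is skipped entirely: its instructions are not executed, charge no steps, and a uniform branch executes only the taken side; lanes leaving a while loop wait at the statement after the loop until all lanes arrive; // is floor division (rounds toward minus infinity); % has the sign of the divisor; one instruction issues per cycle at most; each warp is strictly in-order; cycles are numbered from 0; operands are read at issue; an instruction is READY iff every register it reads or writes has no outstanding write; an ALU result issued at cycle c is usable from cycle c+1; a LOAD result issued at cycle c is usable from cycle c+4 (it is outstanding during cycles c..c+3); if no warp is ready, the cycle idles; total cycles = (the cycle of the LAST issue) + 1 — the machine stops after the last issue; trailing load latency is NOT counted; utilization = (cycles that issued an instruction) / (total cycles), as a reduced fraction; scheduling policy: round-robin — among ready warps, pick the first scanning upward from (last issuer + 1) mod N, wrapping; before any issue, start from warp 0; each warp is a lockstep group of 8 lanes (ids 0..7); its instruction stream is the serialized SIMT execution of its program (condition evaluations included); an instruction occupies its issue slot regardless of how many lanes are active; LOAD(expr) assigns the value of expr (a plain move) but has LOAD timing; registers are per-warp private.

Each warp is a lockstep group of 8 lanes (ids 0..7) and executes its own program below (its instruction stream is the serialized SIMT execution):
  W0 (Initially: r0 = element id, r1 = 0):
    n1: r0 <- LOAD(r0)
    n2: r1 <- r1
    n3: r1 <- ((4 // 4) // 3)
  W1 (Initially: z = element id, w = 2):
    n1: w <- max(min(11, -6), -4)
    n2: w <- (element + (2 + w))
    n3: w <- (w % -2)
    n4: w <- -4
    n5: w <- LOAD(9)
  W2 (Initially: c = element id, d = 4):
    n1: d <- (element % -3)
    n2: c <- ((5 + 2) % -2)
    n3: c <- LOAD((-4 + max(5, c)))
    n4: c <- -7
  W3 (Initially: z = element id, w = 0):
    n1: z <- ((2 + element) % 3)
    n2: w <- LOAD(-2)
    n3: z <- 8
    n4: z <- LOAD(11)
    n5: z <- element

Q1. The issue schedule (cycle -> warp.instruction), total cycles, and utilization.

cycle 0: W0.I0
cycle 1: W1.I0
cycle 2: W2.I0
cycle 3: W3.I0
cycle 4: W0.I1
cycle 5: W1.I1
cycle 6: W2.I1
cycle 7: W3.I1
cycle 8: W0.I2
cycle 9: W1.I2
cycle 10: W2.I2
cycle 11: W3.I2
cycle 12: W1.I3
cycle 13: W3.I3
cycle 14: W1.I4
cycle 15: W2.I3
cycle 16: idle
cycle 17: W3.I4

Answer: 18 cycles, utilization 17/18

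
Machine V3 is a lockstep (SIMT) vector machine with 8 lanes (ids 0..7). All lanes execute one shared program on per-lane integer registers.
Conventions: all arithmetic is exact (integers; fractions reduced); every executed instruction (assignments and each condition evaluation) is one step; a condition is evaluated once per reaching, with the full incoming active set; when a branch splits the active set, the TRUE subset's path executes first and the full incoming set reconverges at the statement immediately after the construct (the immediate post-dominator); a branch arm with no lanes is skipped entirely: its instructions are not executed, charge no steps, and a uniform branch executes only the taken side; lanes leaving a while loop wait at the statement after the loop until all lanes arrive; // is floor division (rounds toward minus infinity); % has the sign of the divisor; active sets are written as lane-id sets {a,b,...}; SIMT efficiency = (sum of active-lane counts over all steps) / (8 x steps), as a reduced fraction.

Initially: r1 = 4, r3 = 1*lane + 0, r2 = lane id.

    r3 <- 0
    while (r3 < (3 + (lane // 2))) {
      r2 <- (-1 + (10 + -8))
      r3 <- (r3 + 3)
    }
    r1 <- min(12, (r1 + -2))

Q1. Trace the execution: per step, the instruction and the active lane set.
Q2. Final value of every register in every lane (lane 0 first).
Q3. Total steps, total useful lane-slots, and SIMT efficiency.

step 0: r3 <- 0                      {0,1,2,3,4,5,6,7}
step 1: eval (r3 < (3 + (lane // 2))) {0,1,2,3,4,5,6,7}
step 2: r2 <- (-1 + (10 + -8))       {0,1,2,3,4,5,6,7}
step 3: r3 <- (r3 + 3)               {0,1,2,3,4,5,6,7}
step 4: eval (r3 < (3 + (lane // 2))) {0,1,2,3,4,5,6,7}
step 5: r2 <- (-1 + (10 + -8))       {2,3,4,5,6,7}
step 6: r3 <- (r3 + 3)               {2,3,4,5,6,7}
step 7: eval (r3 < (3 + (lane // 2))) {2,3,4,5,6,7}
step 8: r1 <- min(12, (r1 + -2))     {0,1,2,3,4,5,6,7}

Answer: 9 steps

r1: 2,2,2,2,2,2,2,2
r3: 3,3,6,6,6,6,6,6
r2: 1,1,1,1,1,1,1,1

steps = 9; useful = 66; efficiency = 66/72 = 11/12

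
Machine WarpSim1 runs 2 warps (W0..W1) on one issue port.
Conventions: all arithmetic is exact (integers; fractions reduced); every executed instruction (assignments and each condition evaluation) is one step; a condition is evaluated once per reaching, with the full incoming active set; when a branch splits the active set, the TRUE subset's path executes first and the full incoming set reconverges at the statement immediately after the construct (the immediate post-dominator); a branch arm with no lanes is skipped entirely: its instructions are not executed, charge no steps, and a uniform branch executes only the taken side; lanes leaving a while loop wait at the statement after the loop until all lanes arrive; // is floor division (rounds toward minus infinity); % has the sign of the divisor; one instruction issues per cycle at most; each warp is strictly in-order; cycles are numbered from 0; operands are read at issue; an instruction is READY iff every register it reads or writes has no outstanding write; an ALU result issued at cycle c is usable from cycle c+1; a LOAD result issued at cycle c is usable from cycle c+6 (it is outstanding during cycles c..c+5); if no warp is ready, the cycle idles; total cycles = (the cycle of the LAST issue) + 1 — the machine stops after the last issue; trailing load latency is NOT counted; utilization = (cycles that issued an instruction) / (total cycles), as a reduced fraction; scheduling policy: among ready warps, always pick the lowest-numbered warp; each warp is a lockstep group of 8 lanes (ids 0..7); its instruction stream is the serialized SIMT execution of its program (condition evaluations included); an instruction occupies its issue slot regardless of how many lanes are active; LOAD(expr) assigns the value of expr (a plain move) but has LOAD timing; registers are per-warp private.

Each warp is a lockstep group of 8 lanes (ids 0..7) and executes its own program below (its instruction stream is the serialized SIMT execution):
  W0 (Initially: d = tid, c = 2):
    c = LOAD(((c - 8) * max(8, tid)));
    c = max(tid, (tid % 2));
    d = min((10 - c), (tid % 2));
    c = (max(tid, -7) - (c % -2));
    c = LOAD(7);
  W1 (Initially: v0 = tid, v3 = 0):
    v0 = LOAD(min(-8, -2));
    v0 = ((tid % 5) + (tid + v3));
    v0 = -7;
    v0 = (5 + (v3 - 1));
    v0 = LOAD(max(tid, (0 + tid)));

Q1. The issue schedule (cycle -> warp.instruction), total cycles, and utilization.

cycle 0: W0.I0
cycle 1: W1.I0
cycle 2: idle
cycle 3: idle
cycle 4: idle
cycle 5: idle
cycle 6: W0.I1
cycle 7: W0.I2
cycle 8: W0.I3
cycle 9: W0.I4
cycle 10: W1.I1
cycle 11: W1.I2
cycle 12: W1.I3
cycle 13: W1.I4

Answer: 14 cycles, utilization 5/7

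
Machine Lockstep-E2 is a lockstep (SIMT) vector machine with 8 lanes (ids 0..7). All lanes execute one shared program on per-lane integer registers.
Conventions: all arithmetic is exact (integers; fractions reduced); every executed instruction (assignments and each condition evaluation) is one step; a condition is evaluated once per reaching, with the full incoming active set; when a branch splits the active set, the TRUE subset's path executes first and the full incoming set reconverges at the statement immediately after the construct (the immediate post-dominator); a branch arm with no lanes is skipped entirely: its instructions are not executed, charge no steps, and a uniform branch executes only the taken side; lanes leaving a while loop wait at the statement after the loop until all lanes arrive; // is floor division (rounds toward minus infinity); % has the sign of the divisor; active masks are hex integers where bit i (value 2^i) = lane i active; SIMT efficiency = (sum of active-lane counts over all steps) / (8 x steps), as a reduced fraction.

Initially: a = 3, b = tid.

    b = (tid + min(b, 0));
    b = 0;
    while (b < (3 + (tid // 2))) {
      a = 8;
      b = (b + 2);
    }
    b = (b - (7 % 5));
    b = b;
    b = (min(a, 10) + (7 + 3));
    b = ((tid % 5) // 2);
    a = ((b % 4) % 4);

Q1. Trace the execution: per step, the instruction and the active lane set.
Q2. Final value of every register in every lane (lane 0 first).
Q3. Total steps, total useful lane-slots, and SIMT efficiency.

step 0: b <- (tid + min(b, 0))       0xff
step 1: b <- 0                       0xff
step 2: eval (b < (3 + (tid // 2)))  0xff
step 3: a <- 8                       0xff
step 4: b <- (b + 2)                 0xff
step 5: eval (b < (3 + (tid // 2)))  0xff
step 6: a <- 8                       0xff
step 7: b <- (b + 2)                 0xff
step 8: eval (b < (3 + (tid // 2)))  0xff
step 9: a <- 8                       0xf0
step 10: b <- (b + 2)                 0xf0
step 11: eval (b < (3 + (tid // 2)))  0xf0
step 12: b <- (b - (7 % 5))           0xff
step 13: b <- b                       0xff
step 14: b <- (min(a, 10) + (7 + 3))  0xff
step 15: b <- ((tid % 5) // 2)        0xff
step 16: a <- ((b % 4) % 4)           0xff

Answer: 17 steps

a: 0,0,1,1,2,0,0,1
b: 0,0,1,1,2,0,0,1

steps = 17; useful = 124; efficiency = 124/136 = 31/34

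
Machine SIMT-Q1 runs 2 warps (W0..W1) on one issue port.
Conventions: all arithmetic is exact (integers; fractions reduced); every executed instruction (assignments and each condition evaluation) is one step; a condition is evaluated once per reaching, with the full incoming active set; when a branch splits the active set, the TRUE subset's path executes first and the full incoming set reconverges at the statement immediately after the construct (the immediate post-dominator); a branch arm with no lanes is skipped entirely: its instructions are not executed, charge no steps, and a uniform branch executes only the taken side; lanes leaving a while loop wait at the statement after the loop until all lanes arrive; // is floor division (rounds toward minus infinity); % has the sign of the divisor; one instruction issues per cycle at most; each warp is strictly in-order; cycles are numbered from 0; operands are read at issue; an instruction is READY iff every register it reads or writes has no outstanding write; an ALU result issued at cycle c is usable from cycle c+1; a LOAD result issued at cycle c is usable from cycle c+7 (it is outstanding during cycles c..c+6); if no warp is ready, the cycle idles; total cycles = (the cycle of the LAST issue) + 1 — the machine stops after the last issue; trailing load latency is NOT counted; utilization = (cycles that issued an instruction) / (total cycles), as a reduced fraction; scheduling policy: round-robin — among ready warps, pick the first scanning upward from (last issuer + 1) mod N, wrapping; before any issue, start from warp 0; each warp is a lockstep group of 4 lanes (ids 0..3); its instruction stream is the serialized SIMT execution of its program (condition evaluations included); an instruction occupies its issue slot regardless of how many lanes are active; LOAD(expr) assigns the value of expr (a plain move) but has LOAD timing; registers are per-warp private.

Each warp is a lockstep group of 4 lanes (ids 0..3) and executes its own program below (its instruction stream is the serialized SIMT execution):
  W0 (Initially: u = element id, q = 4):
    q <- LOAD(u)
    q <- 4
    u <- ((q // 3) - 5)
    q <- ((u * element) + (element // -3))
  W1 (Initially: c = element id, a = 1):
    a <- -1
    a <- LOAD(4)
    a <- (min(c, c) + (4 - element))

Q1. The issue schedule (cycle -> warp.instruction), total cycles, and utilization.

cycle 0: W0.I0
cycle 1: W1.I0
cycle 2: W1.I1
cycle 3: idle
cycle 4: idle
cycle 5: idle
cycle 6: idle
cycle 7: W0.I1
cycle 8: W0.I2
cycle 9: W1.I2
cycle 10: W0.I3

Answer: 11 cycles, utilization 7/11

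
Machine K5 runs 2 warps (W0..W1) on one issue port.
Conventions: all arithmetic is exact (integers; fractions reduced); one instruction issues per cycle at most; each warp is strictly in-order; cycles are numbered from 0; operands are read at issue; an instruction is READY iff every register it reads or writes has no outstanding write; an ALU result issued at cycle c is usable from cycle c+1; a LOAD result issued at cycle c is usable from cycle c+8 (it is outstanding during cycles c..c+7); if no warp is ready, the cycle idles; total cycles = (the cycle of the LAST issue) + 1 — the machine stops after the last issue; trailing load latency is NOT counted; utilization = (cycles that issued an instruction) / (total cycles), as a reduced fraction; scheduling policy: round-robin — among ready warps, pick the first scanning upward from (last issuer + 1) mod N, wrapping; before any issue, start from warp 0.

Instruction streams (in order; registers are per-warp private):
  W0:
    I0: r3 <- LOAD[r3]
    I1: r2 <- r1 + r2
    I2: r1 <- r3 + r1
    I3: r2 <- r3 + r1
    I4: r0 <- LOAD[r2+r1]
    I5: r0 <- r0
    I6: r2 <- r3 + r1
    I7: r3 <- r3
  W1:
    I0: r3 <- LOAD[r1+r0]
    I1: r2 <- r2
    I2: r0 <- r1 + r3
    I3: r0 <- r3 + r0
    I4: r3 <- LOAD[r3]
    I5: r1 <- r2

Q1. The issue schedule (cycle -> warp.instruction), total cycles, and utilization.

cycle 0: W0.I0
cycle 1: W1.I0
cycle 2: W0.I1
cycle 3: W1.I1
cycle 4: idle
cycle 5: idle
cycle 6: idle
cycle 7: idle
cycle 8: W0.I2
cycle 9: W1.I2
cycle 10: W0.I3
cycle 11: W1.I3
cycle 12: W0.I4
cycle 13: W1.I4
cycle 14: W1.I5
cycle 15: idle
cycle 16: idle
cycle 17: idle
cycle 18: idle
cycle 19: idle
cycle 20: W0.I5
cycle 21: W0.I6
cycle 22: W0.I7

Answer: 23 cycles, utilization 14/23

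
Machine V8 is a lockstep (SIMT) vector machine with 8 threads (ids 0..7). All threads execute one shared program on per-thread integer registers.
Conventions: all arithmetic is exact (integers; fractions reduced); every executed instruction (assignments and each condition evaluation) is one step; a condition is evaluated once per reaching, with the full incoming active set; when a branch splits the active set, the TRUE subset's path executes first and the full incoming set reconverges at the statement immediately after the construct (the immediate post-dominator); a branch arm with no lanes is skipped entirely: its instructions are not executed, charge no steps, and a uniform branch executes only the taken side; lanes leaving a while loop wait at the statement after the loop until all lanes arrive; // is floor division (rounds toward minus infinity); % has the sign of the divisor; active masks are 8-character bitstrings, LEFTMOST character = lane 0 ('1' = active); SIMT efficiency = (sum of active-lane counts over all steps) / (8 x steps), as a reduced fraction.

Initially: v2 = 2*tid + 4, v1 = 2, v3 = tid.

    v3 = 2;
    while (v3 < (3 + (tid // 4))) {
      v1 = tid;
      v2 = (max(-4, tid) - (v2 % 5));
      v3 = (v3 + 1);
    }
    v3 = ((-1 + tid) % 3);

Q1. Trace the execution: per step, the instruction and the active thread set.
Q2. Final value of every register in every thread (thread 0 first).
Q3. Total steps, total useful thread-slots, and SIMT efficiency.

step 0: v3 <- 2                      11111111
step 1: eval (v3 < (3 + (tid // 4))) 11111111
step 2: v1 <- tid                    11111111
step 3: v2 <- (max(-4, tid) - (v2 % 5)) 11111111
step 4: v3 <- (v3 + 1)               11111111
step 5: eval (v3 < (3 + (tid // 4))) 11111111
step 6: v1 <- tid                    00001111
step 7: v2 <- (max(-4, tid) - (v2 % 5)) 00001111
step 8: v3 <- (v3 + 1)               00001111
step 9: eval (v3 < (3 + (tid // 4))) 00001111
step 10: v3 <- ((-1 + tid) % 3)       11111111

Answer: 11 steps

v2: -4,0,-1,3,2,4,6,3
v1: 0,1,2,3,4,5,6,7
v3: 2,0,1,2,0,1,2,0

steps = 11; useful = 72; efficiency = 72/88 = 9/11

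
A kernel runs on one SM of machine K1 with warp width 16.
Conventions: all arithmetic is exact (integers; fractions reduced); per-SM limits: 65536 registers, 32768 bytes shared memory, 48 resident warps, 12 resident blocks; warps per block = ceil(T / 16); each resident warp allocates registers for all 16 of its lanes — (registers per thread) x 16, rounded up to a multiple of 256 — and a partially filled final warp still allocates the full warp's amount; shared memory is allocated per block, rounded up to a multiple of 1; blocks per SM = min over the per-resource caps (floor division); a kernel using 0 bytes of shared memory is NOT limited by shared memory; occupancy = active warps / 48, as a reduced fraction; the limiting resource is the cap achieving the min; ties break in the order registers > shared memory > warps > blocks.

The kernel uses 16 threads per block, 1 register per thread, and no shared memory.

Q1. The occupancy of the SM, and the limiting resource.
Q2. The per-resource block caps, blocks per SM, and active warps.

Answer: occupancy 1/4, limited by blocks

registers: 256 blocks
shared memory: no limit (kernel uses none)
warps: 48 blocks
blocks: 12 blocks

Answer: 12 blocks, 12 active warps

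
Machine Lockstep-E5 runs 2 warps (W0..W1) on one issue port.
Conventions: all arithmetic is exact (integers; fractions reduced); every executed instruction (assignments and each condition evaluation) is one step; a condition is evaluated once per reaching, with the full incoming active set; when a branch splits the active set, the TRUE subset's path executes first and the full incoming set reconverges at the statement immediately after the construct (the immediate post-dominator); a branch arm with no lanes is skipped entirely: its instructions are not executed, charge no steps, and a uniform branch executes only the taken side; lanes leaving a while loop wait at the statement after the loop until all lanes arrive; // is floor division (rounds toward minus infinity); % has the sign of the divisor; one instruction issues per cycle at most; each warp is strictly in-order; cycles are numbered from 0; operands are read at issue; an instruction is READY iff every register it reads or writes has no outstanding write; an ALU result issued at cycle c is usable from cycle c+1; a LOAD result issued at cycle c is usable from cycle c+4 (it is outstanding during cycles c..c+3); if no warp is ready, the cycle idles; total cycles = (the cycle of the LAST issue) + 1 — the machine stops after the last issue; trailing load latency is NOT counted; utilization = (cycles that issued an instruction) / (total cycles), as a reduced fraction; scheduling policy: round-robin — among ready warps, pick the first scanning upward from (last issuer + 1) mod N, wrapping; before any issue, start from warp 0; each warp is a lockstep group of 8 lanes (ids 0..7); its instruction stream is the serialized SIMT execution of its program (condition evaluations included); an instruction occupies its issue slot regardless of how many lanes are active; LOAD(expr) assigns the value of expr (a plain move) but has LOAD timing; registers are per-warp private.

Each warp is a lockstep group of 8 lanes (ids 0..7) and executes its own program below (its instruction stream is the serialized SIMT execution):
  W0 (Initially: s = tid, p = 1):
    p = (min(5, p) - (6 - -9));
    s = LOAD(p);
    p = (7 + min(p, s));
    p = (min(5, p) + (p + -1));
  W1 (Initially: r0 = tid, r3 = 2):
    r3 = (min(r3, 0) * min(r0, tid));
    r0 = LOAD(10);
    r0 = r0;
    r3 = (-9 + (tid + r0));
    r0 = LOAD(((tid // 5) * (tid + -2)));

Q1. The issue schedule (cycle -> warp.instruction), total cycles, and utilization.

cycle 0: W0.I0
cycle 1: W1.I0
cycle 2: W0.I1
cycle 3: W1.I1
cycle 4: idle
cycle 5: idle
cycle 6: W0.I2
cycle 7: W1.I2
cycle 8: W0.I3
cycle 9: W1.I3
cycle 10: W1.I4

Answer: 11 cycles, utilization 9/11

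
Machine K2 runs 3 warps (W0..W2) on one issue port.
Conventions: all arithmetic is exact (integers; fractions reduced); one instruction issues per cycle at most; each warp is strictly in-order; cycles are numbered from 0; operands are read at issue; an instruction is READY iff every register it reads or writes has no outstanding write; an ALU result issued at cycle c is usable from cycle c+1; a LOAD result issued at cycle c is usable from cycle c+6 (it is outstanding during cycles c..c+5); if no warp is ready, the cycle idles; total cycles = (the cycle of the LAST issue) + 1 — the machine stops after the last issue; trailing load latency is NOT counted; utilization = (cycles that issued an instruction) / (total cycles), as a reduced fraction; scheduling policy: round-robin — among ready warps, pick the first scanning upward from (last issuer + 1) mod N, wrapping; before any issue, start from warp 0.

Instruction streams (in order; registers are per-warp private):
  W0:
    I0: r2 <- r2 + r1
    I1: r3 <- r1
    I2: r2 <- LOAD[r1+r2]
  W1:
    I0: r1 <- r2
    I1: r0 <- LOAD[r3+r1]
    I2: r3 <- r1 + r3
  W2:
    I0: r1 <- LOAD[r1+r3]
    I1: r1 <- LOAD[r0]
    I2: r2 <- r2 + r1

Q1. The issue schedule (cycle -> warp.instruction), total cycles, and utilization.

cycle 0: W0.I0
cycle 1: W1.I0
cycle 2: W2.I0
cycle 3: W0.I1
cycle 4: W1.I1
cycle 5: W0.I2
cycle 6: W1.I2
cycle 7: idle
cycle 8: W2.I1
cycle 9: idle
cycle 10: idle
cycle 11: idle
cycle 12: idle
cycle 13: idle
cycle 14: W2.I2

Answer: 15 cycles, utilization 3/5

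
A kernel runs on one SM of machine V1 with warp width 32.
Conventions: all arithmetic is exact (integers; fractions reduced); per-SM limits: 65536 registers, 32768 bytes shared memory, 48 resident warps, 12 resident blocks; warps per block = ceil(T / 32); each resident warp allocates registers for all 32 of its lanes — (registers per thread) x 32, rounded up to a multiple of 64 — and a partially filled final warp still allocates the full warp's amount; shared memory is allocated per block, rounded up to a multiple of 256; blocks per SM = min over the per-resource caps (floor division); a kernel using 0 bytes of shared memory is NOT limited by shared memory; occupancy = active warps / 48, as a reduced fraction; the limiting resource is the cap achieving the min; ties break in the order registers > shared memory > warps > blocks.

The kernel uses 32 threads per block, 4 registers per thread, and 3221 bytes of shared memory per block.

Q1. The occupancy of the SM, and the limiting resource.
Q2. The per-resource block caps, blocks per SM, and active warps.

Answer: occupancy 3/16, limited by shared memory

registers: 512 blocks
shared memory: 9 blocks
warps: 48 blocks
blocks: 12 blocks

Answer: 9 blocks, 9 active warps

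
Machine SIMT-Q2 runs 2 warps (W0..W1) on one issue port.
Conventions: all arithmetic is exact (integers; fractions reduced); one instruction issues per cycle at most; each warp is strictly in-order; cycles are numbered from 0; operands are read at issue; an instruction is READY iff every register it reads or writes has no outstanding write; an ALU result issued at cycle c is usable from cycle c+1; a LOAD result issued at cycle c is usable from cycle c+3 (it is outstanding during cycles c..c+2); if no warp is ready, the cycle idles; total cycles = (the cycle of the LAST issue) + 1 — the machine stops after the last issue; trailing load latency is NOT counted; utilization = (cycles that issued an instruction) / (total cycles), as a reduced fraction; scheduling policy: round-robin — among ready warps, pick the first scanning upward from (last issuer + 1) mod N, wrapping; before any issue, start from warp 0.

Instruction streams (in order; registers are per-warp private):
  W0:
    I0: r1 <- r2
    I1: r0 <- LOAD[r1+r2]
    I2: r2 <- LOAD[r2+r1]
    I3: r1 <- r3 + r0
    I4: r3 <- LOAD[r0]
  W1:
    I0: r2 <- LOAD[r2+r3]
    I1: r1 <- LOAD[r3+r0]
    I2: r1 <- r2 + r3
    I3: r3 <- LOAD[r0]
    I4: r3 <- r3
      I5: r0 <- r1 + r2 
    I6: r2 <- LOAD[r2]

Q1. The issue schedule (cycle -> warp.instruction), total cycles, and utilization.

cycle 0: W0.I0
cycle 1: W1.I0
cycle 2: W0.I1
cycle 3: W1.I1
cycle 4: W0.I2
cycle 5: W0.I3
cycle 6: W1.I2
cycle 7: W0.I4
cycle 8: W1.I3
cycle 9: idle
cycle 10: idle
cycle 11: W1.I4
cycle 12: W1.I5
cycle 13: W1.I6

Answer: 14 cycles, utilization 6/7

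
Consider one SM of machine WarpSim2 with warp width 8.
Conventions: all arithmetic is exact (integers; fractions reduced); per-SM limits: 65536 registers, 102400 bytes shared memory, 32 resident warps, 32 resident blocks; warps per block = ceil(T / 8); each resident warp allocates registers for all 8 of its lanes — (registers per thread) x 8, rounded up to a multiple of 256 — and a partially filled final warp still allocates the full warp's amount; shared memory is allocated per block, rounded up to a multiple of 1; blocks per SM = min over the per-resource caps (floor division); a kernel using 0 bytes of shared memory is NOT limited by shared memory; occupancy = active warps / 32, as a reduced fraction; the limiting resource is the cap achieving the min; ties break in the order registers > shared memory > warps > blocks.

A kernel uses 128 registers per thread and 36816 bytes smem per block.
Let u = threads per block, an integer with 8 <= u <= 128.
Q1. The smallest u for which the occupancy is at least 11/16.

Answer: u = 81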